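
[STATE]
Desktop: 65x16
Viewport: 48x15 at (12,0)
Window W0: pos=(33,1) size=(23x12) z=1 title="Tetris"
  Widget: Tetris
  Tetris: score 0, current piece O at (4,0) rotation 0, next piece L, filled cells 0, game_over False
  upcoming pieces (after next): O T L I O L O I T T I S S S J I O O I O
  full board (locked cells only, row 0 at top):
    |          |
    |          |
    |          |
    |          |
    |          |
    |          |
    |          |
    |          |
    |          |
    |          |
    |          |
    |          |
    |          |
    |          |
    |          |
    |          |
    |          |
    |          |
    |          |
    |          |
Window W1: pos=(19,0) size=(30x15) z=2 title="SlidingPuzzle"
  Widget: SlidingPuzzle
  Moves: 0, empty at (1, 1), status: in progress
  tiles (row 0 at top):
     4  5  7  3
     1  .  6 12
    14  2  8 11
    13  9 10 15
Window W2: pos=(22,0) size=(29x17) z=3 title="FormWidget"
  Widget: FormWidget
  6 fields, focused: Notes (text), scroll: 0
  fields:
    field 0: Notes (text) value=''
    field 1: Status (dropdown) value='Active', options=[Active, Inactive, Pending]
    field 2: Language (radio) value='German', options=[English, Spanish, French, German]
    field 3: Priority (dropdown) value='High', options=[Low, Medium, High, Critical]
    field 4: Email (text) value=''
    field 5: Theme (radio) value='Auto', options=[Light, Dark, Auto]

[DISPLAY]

       ┏━━┏━━━━━━━━━━━━━━━━━━━━━━━━━━━┓         
       ┃ S┃ FormWidget                ┃━━━━┓    
       ┠──┠───────────────────────────┨    ┃    
       ┃┌─┃> Notes:      [           ]┃────┨    
       ┃│ ┃  Status:     [Active    ▼]┃    ┃    
       ┃├─┃  Language:   ( ) English  ┃    ┃    
       ┃│ ┃  Priority:   [High      ▼]┃    ┃    
       ┃├─┃  Email:      [           ]┃    ┃    
       ┃│ ┃  Theme:      ( ) Light  ( ┃    ┃    
       ┃├─┃                           ┃    ┃    
       ┃│ ┃                           ┃    ┃    
       ┃└─┃                           ┃    ┃    
       ┃Mo┃                           ┃━━━━┛    
       ┃  ┃                           ┃         
       ┗━━┃                           ┃         


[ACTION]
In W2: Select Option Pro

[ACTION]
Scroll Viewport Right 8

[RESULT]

  ┏━━┏━━━━━━━━━━━━━━━━━━━━━━━━━━━┓              
  ┃ S┃ FormWidget                ┃━━━━┓         
  ┠──┠───────────────────────────┨    ┃         
  ┃┌─┃> Notes:      [           ]┃────┨         
  ┃│ ┃  Status:     [Active    ▼]┃    ┃         
  ┃├─┃  Language:   ( ) English  ┃    ┃         
  ┃│ ┃  Priority:   [High      ▼]┃    ┃         
  ┃├─┃  Email:      [           ]┃    ┃         
  ┃│ ┃  Theme:      ( ) Light  ( ┃    ┃         
  ┃├─┃                           ┃    ┃         
  ┃│ ┃                           ┃    ┃         
  ┃└─┃                           ┃    ┃         
  ┃Mo┃                           ┃━━━━┛         
  ┃  ┃                           ┃              
  ┗━━┃                           ┃              


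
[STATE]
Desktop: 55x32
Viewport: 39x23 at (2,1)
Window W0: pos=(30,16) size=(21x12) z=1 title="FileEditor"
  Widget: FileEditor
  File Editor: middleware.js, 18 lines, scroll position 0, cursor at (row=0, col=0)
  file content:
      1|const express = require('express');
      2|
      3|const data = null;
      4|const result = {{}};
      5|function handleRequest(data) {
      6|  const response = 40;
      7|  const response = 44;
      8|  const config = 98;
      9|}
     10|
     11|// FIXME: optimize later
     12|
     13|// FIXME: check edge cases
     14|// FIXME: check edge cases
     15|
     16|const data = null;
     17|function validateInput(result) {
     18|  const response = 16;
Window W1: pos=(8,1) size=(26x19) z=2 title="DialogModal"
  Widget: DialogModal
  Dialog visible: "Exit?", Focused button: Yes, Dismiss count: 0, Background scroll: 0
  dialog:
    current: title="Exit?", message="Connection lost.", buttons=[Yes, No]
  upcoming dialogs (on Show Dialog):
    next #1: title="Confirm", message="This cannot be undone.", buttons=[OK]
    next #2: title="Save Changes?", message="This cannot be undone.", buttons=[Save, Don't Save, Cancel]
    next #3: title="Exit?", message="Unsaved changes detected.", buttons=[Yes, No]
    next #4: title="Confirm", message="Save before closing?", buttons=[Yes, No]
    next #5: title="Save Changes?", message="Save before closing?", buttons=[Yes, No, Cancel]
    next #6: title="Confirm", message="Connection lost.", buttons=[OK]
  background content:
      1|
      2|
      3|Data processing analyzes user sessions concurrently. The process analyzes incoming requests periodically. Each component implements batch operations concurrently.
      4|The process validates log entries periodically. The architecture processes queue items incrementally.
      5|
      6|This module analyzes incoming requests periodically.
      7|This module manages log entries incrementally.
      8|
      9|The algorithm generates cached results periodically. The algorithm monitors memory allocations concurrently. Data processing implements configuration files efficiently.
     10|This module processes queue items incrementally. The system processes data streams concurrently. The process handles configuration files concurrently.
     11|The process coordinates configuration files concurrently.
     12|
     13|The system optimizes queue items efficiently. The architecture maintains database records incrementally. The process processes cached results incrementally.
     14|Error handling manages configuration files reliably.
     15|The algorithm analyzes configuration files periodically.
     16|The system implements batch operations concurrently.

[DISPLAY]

      ┏━━━━━━━━━━━━━━━━━━━━━━━━┓       
      ┃ DialogModal            ┃       
      ┠────────────────────────┨       
      ┃                        ┃       
      ┃                        ┃       
      ┃Data processing analyzes┃       
      ┃The process validates lo┃       
      ┃                        ┃       
      ┃Th┌──────────────────┐nc┃       
      ┃Th│      Exit?       │g ┃       
      ┃  │ Connection lost. │  ┃       
      ┃Th│    [Yes]  No     │s ┃       
      ┃Th└──────────────────┘qu┃       
      ┃The process coordinates ┃       
      ┃                        ┃       
      ┃The system optimizes que┃━━━━━━━
      ┃Error handling manages c┃leEdito
      ┃The algorithm analyzes c┃───────
      ┗━━━━━━━━━━━━━━━━━━━━━━━━┛st expr
                            ┃          
                            ┃const data
                            ┃const resu
                            ┃function h


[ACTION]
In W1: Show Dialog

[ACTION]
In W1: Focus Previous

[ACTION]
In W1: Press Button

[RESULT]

      ┏━━━━━━━━━━━━━━━━━━━━━━━━┓       
      ┃ DialogModal            ┃       
      ┠────────────────────────┨       
      ┃                        ┃       
      ┃                        ┃       
      ┃Data processing analyzes┃       
      ┃The process validates lo┃       
      ┃                        ┃       
      ┃This module analyzes inc┃       
      ┃This module manages log ┃       
      ┃                        ┃       
      ┃The algorithm generates ┃       
      ┃This module processes qu┃       
      ┃The process coordinates ┃       
      ┃                        ┃       
      ┃The system optimizes que┃━━━━━━━
      ┃Error handling manages c┃leEdito
      ┃The algorithm analyzes c┃───────
      ┗━━━━━━━━━━━━━━━━━━━━━━━━┛st expr
                            ┃          
                            ┃const data
                            ┃const resu
                            ┃function h


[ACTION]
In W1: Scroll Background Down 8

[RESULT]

      ┏━━━━━━━━━━━━━━━━━━━━━━━━┓       
      ┃ DialogModal            ┃       
      ┠────────────────────────┨       
      ┃The algorithm generates ┃       
      ┃This module processes qu┃       
      ┃The process coordinates ┃       
      ┃                        ┃       
      ┃The system optimizes que┃       
      ┃Error handling manages c┃       
      ┃The algorithm analyzes c┃       
      ┃The system implements ba┃       
      ┃                        ┃       
      ┃                        ┃       
      ┃                        ┃       
      ┃                        ┃       
      ┃                        ┃━━━━━━━
      ┃                        ┃leEdito
      ┃                        ┃───────
      ┗━━━━━━━━━━━━━━━━━━━━━━━━┛st expr
                            ┃          
                            ┃const data
                            ┃const resu
                            ┃function h


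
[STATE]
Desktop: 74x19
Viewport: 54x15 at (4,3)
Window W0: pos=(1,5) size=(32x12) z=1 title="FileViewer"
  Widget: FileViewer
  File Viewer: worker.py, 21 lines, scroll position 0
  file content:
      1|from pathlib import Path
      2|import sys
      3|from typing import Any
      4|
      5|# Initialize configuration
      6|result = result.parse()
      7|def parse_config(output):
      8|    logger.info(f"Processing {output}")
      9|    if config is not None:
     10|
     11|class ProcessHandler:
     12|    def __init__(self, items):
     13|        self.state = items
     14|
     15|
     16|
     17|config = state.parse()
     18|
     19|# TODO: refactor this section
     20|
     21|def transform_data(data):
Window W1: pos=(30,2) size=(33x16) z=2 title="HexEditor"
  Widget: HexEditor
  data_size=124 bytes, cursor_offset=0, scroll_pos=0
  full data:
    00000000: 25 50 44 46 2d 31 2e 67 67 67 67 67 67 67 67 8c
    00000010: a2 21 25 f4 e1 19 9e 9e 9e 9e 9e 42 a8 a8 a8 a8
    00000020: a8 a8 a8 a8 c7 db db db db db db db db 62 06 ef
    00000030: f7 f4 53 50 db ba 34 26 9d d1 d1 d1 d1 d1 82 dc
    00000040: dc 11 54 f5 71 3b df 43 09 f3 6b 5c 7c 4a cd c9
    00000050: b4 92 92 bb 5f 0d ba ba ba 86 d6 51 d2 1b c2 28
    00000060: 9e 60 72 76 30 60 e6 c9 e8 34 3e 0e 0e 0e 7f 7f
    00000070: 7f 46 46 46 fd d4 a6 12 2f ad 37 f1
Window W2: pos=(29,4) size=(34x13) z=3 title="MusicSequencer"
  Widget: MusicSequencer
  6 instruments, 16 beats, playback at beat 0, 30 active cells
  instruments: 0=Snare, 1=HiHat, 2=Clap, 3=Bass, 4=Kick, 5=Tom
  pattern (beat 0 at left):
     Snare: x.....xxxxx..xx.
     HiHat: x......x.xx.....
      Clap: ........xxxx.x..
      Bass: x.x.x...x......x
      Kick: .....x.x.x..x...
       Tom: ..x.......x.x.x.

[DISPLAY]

                          ┃ HexEditor                 
                         ┏━━━━━━━━━━━━━━━━━━━━━━━━━━━━
━━━━━━━━━━━━━━━━━━━━━━━━━┃ MusicSequencer             
ileViewer                ┠────────────────────────────
─────────────────────────┃      ▼123456789012345      
om pathlib import Path   ┃ Snare█·····█████··██·      
port sys                 ┃ HiHat█······█·██·····      
om typing import Any     ┃  Clap········████·█··      
                         ┃  Bass█·█·█···█······█      
Initialize configuration ┃  Kick·····█·█·█··█···      
sult = result.parse()    ┃   Tom··█·······█·█·█·      
f parse_config(output):  ┃                            
  logger.info(f"Processin┃                            
━━━━━━━━━━━━━━━━━━━━━━━━━┗━━━━━━━━━━━━━━━━━━━━━━━━━━━━
                          ┗━━━━━━━━━━━━━━━━━━━━━━━━━━━


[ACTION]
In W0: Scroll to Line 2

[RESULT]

                          ┃ HexEditor                 
                         ┏━━━━━━━━━━━━━━━━━━━━━━━━━━━━
━━━━━━━━━━━━━━━━━━━━━━━━━┃ MusicSequencer             
ileViewer                ┠────────────────────────────
─────────────────────────┃      ▼123456789012345      
port sys                 ┃ Snare█·····█████··██·      
om typing import Any     ┃ HiHat█······█·██·····      
                         ┃  Clap········████·█··      
Initialize configuration ┃  Bass█·█·█···█······█      
sult = result.parse()    ┃  Kick·····█·█·█··█···      
f parse_config(output):  ┃   Tom··█·······█·█·█·      
  logger.info(f"Processin┃                            
  if config is not None: ┃                            
━━━━━━━━━━━━━━━━━━━━━━━━━┗━━━━━━━━━━━━━━━━━━━━━━━━━━━━
                          ┗━━━━━━━━━━━━━━━━━━━━━━━━━━━


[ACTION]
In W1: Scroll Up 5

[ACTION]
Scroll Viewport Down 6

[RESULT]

                         ┏━━━━━━━━━━━━━━━━━━━━━━━━━━━━
━━━━━━━━━━━━━━━━━━━━━━━━━┃ MusicSequencer             
ileViewer                ┠────────────────────────────
─────────────────────────┃      ▼123456789012345      
port sys                 ┃ Snare█·····█████··██·      
om typing import Any     ┃ HiHat█······█·██·····      
                         ┃  Clap········████·█··      
Initialize configuration ┃  Bass█·█·█···█······█      
sult = result.parse()    ┃  Kick·····█·█·█··█···      
f parse_config(output):  ┃   Tom··█·······█·█·█·      
  logger.info(f"Processin┃                            
  if config is not None: ┃                            
━━━━━━━━━━━━━━━━━━━━━━━━━┗━━━━━━━━━━━━━━━━━━━━━━━━━━━━
                          ┗━━━━━━━━━━━━━━━━━━━━━━━━━━━
                                                      


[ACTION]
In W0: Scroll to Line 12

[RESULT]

                         ┏━━━━━━━━━━━━━━━━━━━━━━━━━━━━
━━━━━━━━━━━━━━━━━━━━━━━━━┃ MusicSequencer             
ileViewer                ┠────────────────────────────
─────────────────────────┃      ▼123456789012345      
  def __init__(self, item┃ Snare█·····█████··██·      
      self.state = items ┃ HiHat█······█·██·····      
                         ┃  Clap········████·█··      
                         ┃  Bass█·█·█···█······█      
                         ┃  Kick·····█·█·█··█···      
nfig = state.parse()     ┃   Tom··█·······█·█·█·      
                         ┃                            
TODO: refactor this secti┃                            
━━━━━━━━━━━━━━━━━━━━━━━━━┗━━━━━━━━━━━━━━━━━━━━━━━━━━━━
                          ┗━━━━━━━━━━━━━━━━━━━━━━━━━━━
                                                      


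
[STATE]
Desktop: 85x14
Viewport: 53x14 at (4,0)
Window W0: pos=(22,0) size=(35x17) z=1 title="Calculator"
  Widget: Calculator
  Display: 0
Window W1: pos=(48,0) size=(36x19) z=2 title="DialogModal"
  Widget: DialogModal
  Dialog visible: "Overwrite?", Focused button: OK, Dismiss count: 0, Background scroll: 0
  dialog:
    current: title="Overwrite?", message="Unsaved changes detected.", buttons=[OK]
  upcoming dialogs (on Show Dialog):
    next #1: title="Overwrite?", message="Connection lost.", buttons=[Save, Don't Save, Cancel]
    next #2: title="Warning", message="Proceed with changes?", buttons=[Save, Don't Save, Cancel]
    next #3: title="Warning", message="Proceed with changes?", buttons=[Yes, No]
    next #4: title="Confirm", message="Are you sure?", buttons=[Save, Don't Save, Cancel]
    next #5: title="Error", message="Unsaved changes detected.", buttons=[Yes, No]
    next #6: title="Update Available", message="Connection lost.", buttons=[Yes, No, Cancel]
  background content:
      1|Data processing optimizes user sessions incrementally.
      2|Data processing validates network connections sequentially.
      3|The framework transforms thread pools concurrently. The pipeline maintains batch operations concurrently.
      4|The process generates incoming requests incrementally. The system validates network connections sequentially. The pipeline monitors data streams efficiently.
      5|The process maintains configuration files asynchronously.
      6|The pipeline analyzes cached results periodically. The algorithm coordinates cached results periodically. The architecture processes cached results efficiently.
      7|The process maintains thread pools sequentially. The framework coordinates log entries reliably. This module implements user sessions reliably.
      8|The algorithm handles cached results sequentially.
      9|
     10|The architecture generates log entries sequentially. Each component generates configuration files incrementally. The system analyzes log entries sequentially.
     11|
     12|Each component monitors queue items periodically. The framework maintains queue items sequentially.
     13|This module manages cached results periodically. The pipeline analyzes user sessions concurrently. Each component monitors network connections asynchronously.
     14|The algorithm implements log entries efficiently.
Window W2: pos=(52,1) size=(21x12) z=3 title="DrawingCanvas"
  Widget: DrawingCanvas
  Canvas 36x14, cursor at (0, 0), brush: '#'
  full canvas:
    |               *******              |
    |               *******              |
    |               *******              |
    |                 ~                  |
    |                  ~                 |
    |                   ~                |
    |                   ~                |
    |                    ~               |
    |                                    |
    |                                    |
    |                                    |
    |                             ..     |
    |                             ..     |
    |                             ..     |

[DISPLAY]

                  ┏━━━━━━━━━━━━━━━━━━━━━━━━━┏━━━━━━━━
                  ┃ Calculator              ┃ Di┏━━━━
                  ┠─────────────────────────┠───┃ Dra
                  ┃                         ┃Dat┠────
                  ┃┌───┬───┬───┬───┐        ┃Dat┃+   
                  ┃│ 7 │ 8 │ 9 │ ÷ │        ┃The┃    
                  ┃├───┼───┼───┼───┤        ┃The┃    
                  ┃│ 4 │ 5 │ 6 │ × │        ┃The┃    
                  ┃├───┼───┼───┼───┤        ┃Th┌┃    
                  ┃│ 1 │ 2 │ 3 │ - │        ┃Th│┃    
                  ┃├───┼───┼───┼───┤        ┃Th│┃    
                  ┃│ 0 │ . │ = │ + │        ┃  │┃    
                  ┃├───┼───┼───┼───┤        ┃Th└┗━━━━
                  ┃│ C │ MC│ MR│ M+│        ┃        


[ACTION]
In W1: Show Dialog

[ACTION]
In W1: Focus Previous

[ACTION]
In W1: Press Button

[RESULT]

                  ┏━━━━━━━━━━━━━━━━━━━━━━━━━┏━━━━━━━━
                  ┃ Calculator              ┃ Di┏━━━━
                  ┠─────────────────────────┠───┃ Dra
                  ┃                         ┃Dat┠────
                  ┃┌───┬───┬───┬───┐        ┃Dat┃+   
                  ┃│ 7 │ 8 │ 9 │ ÷ │        ┃The┃    
                  ┃├───┼───┼───┼───┤        ┃The┃    
                  ┃│ 4 │ 5 │ 6 │ × │        ┃The┃    
                  ┃├───┼───┼───┼───┤        ┃The┃    
                  ┃│ 1 │ 2 │ 3 │ - │        ┃The┃    
                  ┃├───┼───┼───┼───┤        ┃The┃    
                  ┃│ 0 │ . │ = │ + │        ┃   ┃    
                  ┃├───┼───┼───┼───┤        ┃The┗━━━━
                  ┃│ C │ MC│ MR│ M+│        ┃        


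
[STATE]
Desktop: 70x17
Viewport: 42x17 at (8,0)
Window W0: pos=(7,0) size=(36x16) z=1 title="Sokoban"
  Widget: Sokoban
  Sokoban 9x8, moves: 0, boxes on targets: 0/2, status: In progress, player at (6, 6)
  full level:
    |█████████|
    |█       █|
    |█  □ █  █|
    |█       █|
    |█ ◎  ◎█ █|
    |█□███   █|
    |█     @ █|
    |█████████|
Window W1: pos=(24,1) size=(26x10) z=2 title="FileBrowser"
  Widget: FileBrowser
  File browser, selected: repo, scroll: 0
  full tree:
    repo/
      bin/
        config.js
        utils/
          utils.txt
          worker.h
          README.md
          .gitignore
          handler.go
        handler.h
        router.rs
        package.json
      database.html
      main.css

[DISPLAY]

━━━━━━━━━━━━━━━━━━━━━━━━━━━━━━━━━━┓       
 Sokoban        ┏━━━━━━━━━━━━━━━━━━━━━━━━┓
────────────────┃ FileBrowser            ┃
█████████       ┠────────────────────────┨
█       █       ┃> [-] repo/             ┃
█  □ █  █       ┃    [+] bin/            ┃
█       █       ┃    database.html       ┃
█ ◎  ◎█ █       ┃    main.css            ┃
█□███   █       ┃                        ┃
█     @ █       ┃                        ┃
█████████       ┗━━━━━━━━━━━━━━━━━━━━━━━━┛
Moves: 0  0/2                     ┃       
                                  ┃       
                                  ┃       
                                  ┃       
━━━━━━━━━━━━━━━━━━━━━━━━━━━━━━━━━━┛       
                                          


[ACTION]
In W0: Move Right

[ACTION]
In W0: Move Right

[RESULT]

━━━━━━━━━━━━━━━━━━━━━━━━━━━━━━━━━━┓       
 Sokoban        ┏━━━━━━━━━━━━━━━━━━━━━━━━┓
────────────────┃ FileBrowser            ┃
█████████       ┠────────────────────────┨
█       █       ┃> [-] repo/             ┃
█  □ █  █       ┃    [+] bin/            ┃
█       █       ┃    database.html       ┃
█ ◎  ◎█ █       ┃    main.css            ┃
█□███   █       ┃                        ┃
█      @█       ┃                        ┃
█████████       ┗━━━━━━━━━━━━━━━━━━━━━━━━┛
Moves: 1  0/2                     ┃       
                                  ┃       
                                  ┃       
                                  ┃       
━━━━━━━━━━━━━━━━━━━━━━━━━━━━━━━━━━┛       
                                          


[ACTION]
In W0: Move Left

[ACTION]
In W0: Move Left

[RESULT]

━━━━━━━━━━━━━━━━━━━━━━━━━━━━━━━━━━┓       
 Sokoban        ┏━━━━━━━━━━━━━━━━━━━━━━━━┓
────────────────┃ FileBrowser            ┃
█████████       ┠────────────────────────┨
█       █       ┃> [-] repo/             ┃
█  □ █  █       ┃    [+] bin/            ┃
█       █       ┃    database.html       ┃
█ ◎  ◎█ █       ┃    main.css            ┃
█□███   █       ┃                        ┃
█    @  █       ┃                        ┃
█████████       ┗━━━━━━━━━━━━━━━━━━━━━━━━┛
Moves: 3  0/2                     ┃       
                                  ┃       
                                  ┃       
                                  ┃       
━━━━━━━━━━━━━━━━━━━━━━━━━━━━━━━━━━┛       
                                          


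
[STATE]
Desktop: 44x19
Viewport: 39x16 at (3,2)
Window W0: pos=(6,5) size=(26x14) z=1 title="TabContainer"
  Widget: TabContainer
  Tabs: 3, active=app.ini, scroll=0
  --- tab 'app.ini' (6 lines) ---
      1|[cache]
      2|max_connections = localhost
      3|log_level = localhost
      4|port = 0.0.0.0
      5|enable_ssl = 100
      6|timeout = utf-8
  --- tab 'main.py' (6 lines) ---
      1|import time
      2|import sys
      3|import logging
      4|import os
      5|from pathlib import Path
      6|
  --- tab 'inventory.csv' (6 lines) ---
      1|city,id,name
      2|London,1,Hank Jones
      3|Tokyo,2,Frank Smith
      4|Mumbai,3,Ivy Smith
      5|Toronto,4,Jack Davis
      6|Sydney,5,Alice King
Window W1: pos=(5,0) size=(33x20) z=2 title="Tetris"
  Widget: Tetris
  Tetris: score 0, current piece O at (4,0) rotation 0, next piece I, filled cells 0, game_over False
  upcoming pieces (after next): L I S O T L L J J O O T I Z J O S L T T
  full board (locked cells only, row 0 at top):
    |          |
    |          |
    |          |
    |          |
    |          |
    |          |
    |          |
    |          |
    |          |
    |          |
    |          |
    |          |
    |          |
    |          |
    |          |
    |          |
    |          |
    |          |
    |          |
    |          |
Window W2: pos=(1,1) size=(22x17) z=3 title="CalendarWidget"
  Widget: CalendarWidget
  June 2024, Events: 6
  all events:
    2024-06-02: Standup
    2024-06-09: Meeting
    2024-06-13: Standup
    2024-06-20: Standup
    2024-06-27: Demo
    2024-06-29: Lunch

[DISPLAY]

CalendarWidget     ┃──────────────┨    
───────────────────┨              ┃    
    June 2024      ┃              ┃    
o Tu We Th Fr Sa Su┃              ┃    
               1  2┃              ┃    
3  4  5  6  7  8  9┃              ┃    
0 11 12 13* 14 15 1┃              ┃    
7 18 19 20* 21 22 2┃              ┃    
4 25 26 27* 28 29* ┃              ┃    
                   ┃              ┃    
                   ┃              ┃    
                   ┃              ┃    
                   ┃              ┃    
                   ┃              ┃    
                   ┃              ┃    
━━━━━━━━━━━━━━━━━━━┛              ┃    


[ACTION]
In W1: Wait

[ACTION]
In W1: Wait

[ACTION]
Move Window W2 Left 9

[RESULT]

alendarWidget     ┃───────────────┨    
──────────────────┨               ┃    
   June 2024      ┃               ┃    
 Tu We Th Fr Sa Su┃               ┃    
              1  2┃               ┃    
  4  5  6  7  8  9┃               ┃    
 11 12 13* 14 15 1┃               ┃    
 18 19 20* 21 22 2┃:              ┃    
 25 26 27* 28 29* ┃               ┃    
                  ┃               ┃    
                  ┃               ┃    
                  ┃               ┃    
                  ┃               ┃    
                  ┃               ┃    
                  ┃               ┃    
━━━━━━━━━━━━━━━━━━┛               ┃    


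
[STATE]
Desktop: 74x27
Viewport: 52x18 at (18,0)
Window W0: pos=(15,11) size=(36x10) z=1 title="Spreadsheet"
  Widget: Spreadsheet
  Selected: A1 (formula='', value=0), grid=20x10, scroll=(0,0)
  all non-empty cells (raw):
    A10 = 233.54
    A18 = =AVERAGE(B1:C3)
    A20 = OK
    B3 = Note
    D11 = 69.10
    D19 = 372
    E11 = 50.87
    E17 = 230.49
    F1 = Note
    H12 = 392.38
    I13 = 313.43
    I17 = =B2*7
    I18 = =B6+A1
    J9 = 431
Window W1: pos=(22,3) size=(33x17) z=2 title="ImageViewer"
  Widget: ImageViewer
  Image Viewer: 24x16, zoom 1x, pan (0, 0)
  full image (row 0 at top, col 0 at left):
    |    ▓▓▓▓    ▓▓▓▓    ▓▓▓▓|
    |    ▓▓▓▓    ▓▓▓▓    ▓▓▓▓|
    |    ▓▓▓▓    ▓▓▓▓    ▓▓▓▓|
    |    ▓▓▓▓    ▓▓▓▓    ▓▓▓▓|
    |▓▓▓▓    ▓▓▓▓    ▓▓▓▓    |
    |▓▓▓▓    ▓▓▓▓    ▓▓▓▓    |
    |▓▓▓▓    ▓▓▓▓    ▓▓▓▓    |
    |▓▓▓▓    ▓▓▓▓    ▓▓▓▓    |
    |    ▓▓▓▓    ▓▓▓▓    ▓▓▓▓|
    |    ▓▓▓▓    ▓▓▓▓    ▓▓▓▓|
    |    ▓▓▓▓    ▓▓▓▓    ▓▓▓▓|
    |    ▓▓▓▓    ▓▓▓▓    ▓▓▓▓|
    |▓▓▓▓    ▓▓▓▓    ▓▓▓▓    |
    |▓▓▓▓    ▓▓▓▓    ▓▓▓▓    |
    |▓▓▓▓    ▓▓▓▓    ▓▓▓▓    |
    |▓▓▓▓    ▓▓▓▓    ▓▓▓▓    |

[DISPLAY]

                                                    
                                                    
                                                    
    ┏━━━━━━━━━━━━━━━━━━━━━━━━━━━━━━━┓               
    ┃ ImageViewer                   ┃               
    ┠───────────────────────────────┨               
    ┃    ▓▓▓▓    ▓▓▓▓    ▓▓▓▓       ┃               
    ┃    ▓▓▓▓    ▓▓▓▓    ▓▓▓▓       ┃               
    ┃    ▓▓▓▓    ▓▓▓▓    ▓▓▓▓       ┃               
    ┃    ▓▓▓▓    ▓▓▓▓    ▓▓▓▓       ┃               
    ┃▓▓▓▓    ▓▓▓▓    ▓▓▓▓           ┃               
━━━━┃▓▓▓▓    ▓▓▓▓    ▓▓▓▓           ┃               
prea┃▓▓▓▓    ▓▓▓▓    ▓▓▓▓           ┃               
────┃▓▓▓▓    ▓▓▓▓    ▓▓▓▓           ┃               
:   ┃    ▓▓▓▓    ▓▓▓▓    ▓▓▓▓       ┃               
    ┃    ▓▓▓▓    ▓▓▓▓    ▓▓▓▓       ┃               
----┃    ▓▓▓▓    ▓▓▓▓    ▓▓▓▓       ┃               
1   ┃    ▓▓▓▓    ▓▓▓▓    ▓▓▓▓       ┃               


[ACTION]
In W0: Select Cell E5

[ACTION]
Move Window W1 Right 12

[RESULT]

                                                    
                                                    
                                                    
                ┏━━━━━━━━━━━━━━━━━━━━━━━━━━━━━━━┓   
                ┃ ImageViewer                   ┃   
                ┠───────────────────────────────┨   
                ┃    ▓▓▓▓    ▓▓▓▓    ▓▓▓▓       ┃   
                ┃    ▓▓▓▓    ▓▓▓▓    ▓▓▓▓       ┃   
                ┃    ▓▓▓▓    ▓▓▓▓    ▓▓▓▓       ┃   
                ┃    ▓▓▓▓    ▓▓▓▓    ▓▓▓▓       ┃   
                ┃▓▓▓▓    ▓▓▓▓    ▓▓▓▓           ┃   
━━━━━━━━━━━━━━━━┃▓▓▓▓    ▓▓▓▓    ▓▓▓▓           ┃   
preadsheet      ┃▓▓▓▓    ▓▓▓▓    ▓▓▓▓           ┃   
────────────────┃▓▓▓▓    ▓▓▓▓    ▓▓▓▓           ┃   
:               ┃    ▓▓▓▓    ▓▓▓▓    ▓▓▓▓       ┃   
     A       B  ┃    ▓▓▓▓    ▓▓▓▓    ▓▓▓▓       ┃   
----------------┃    ▓▓▓▓    ▓▓▓▓    ▓▓▓▓       ┃   
1        0      ┃    ▓▓▓▓    ▓▓▓▓    ▓▓▓▓       ┃   


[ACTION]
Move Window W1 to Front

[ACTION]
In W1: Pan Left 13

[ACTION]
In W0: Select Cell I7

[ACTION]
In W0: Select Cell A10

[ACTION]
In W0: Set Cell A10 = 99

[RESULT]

                                                    
                                                    
                                                    
                ┏━━━━━━━━━━━━━━━━━━━━━━━━━━━━━━━┓   
                ┃ ImageViewer                   ┃   
                ┠───────────────────────────────┨   
                ┃    ▓▓▓▓    ▓▓▓▓    ▓▓▓▓       ┃   
                ┃    ▓▓▓▓    ▓▓▓▓    ▓▓▓▓       ┃   
                ┃    ▓▓▓▓    ▓▓▓▓    ▓▓▓▓       ┃   
                ┃    ▓▓▓▓    ▓▓▓▓    ▓▓▓▓       ┃   
                ┃▓▓▓▓    ▓▓▓▓    ▓▓▓▓           ┃   
━━━━━━━━━━━━━━━━┃▓▓▓▓    ▓▓▓▓    ▓▓▓▓           ┃   
preadsheet      ┃▓▓▓▓    ▓▓▓▓    ▓▓▓▓           ┃   
────────────────┃▓▓▓▓    ▓▓▓▓    ▓▓▓▓           ┃   
0: 99           ┃    ▓▓▓▓    ▓▓▓▓    ▓▓▓▓       ┃   
     A       B  ┃    ▓▓▓▓    ▓▓▓▓    ▓▓▓▓       ┃   
----------------┃    ▓▓▓▓    ▓▓▓▓    ▓▓▓▓       ┃   
1        0      ┃    ▓▓▓▓    ▓▓▓▓    ▓▓▓▓       ┃   


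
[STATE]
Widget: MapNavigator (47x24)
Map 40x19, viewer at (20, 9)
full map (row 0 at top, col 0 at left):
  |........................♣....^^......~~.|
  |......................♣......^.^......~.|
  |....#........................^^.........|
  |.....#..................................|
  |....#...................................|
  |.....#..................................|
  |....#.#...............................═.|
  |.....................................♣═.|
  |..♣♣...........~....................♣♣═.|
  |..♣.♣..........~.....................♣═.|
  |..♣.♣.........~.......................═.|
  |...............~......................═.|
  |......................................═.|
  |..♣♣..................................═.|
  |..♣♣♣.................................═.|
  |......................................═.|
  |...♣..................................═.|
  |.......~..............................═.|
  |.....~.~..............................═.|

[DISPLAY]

                                               
                                               
                                               
   ........................♣....^^......~~.    
   ......................♣......^.^......~.    
   ....#........................^^.........    
   .....#..................................    
   ....#...................................    
   .....#..................................    
   ....#.#...............................═.    
   .....................................♣═.    
   ..♣♣...........~....................♣♣═.    
   ..♣.♣..........~....@................♣═.    
   ..♣.♣.........~.......................═.    
   ...............~......................═.    
   ......................................═.    
   ..♣♣..................................═.    
   ..♣♣♣.................................═.    
   ......................................═.    
   ...♣..................................═.    
   .......~..............................═.    
   .....~.~..............................═.    
                                               
                                               


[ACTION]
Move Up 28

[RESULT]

                                               
                                               
                                               
                                               
                                               
                                               
                                               
                                               
                                               
                                               
                                               
                                               
   ....................@...♣....^^......~~.    
   ......................♣......^.^......~.    
   ....#........................^^.........    
   .....#..................................    
   ....#...................................    
   .....#..................................    
   ....#.#...............................═.    
   .....................................♣═.    
   ..♣♣...........~....................♣♣═.    
   ..♣.♣..........~.....................♣═.    
   ..♣.♣.........~.......................═.    
   ...............~......................═.    


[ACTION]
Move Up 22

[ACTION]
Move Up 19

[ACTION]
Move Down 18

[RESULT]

   ....#.#...............................═.    
   .....................................♣═.    
   ..♣♣...........~....................♣♣═.    
   ..♣.♣..........~.....................♣═.    
   ..♣.♣.........~.......................═.    
   ...............~......................═.    
   ......................................═.    
   ..♣♣..................................═.    
   ..♣♣♣.................................═.    
   ......................................═.    
   ...♣..................................═.    
   .......~..............................═.    
   .....~.~............@.................═.    
                                               
                                               
                                               
                                               
                                               
                                               
                                               
                                               
                                               
                                               
                                               


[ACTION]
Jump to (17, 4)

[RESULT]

                                               
                                               
                                               
                                               
                                               
                                               
                                               
                                               
      ........................♣....^^......~~. 
      ......................♣......^.^......~. 
      ....#........................^^......... 
      .....#.................................. 
      ....#............@...................... 
      .....#.................................. 
      ....#.#...............................═. 
      .....................................♣═. 
      ..♣♣...........~....................♣♣═. 
      ..♣.♣..........~.....................♣═. 
      ..♣.♣.........~.......................═. 
      ...............~......................═. 
      ......................................═. 
      ..♣♣..................................═. 
      ..♣♣♣.................................═. 
      ......................................═. 
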